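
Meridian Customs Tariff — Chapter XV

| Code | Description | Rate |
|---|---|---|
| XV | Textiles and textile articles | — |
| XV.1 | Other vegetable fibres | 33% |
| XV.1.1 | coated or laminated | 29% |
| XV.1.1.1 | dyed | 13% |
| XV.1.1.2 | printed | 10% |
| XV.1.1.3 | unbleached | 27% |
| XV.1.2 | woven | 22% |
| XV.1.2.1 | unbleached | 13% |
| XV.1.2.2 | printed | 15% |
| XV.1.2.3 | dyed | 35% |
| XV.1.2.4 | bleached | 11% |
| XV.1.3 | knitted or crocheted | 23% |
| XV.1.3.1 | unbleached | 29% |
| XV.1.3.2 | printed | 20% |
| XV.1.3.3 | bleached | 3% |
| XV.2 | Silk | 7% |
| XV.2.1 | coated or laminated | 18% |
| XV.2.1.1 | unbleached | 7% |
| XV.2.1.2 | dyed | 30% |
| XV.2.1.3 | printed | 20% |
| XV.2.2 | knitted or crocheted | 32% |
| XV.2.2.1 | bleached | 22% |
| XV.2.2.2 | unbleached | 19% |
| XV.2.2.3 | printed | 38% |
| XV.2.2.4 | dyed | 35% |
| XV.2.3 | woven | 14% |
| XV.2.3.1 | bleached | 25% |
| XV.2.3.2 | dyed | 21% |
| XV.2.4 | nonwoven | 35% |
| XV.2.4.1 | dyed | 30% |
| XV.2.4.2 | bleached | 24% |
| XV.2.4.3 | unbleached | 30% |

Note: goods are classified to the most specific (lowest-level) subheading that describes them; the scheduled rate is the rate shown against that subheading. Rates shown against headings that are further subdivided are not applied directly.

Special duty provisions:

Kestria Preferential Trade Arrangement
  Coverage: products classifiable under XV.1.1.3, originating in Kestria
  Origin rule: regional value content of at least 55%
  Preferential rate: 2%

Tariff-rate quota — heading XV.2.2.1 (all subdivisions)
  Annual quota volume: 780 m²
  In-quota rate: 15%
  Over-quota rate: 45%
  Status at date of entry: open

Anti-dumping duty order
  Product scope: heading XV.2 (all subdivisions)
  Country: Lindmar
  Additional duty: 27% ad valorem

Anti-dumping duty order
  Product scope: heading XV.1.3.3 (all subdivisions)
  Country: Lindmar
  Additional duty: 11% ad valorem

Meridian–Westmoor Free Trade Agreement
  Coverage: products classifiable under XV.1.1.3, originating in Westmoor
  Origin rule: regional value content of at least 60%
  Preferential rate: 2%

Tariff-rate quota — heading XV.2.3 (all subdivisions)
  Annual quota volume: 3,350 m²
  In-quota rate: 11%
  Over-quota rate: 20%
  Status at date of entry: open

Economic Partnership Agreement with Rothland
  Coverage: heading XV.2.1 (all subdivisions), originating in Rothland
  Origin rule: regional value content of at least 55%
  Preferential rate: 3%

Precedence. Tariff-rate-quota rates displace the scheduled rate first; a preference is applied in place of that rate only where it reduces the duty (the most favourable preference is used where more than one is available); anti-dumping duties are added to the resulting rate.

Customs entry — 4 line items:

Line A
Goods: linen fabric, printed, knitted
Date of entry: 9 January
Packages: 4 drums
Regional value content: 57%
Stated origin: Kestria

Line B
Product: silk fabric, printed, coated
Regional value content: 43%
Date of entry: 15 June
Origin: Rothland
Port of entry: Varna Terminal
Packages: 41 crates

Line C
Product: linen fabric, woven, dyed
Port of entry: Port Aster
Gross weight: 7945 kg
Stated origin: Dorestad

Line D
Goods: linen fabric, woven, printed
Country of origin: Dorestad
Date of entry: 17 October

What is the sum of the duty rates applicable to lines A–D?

Line A: linen → XV.1; knitted → XV.1.3; printed → XV.1.3.2. Scheduled 20%. Kestria agreement on XV.1.1.3: XV.1.3.2 not covered. → 20%.
Line B: silk → XV.2; coated → XV.2.1; printed → XV.2.1.3. Scheduled 20%. Rothland agreement on XV.2.1: RVC < 55%. → 20%.
Line C: linen → XV.1; woven → XV.1.2; dyed → XV.1.2.3. Scheduled 35%. No special measure applies. → 35%.
Line D: linen → XV.1; woven → XV.1.2; printed → XV.1.2.2. Scheduled 15%. No special measure applies. → 15%.
Sum: 20% + 20% + 35% + 15% = 90%.

90%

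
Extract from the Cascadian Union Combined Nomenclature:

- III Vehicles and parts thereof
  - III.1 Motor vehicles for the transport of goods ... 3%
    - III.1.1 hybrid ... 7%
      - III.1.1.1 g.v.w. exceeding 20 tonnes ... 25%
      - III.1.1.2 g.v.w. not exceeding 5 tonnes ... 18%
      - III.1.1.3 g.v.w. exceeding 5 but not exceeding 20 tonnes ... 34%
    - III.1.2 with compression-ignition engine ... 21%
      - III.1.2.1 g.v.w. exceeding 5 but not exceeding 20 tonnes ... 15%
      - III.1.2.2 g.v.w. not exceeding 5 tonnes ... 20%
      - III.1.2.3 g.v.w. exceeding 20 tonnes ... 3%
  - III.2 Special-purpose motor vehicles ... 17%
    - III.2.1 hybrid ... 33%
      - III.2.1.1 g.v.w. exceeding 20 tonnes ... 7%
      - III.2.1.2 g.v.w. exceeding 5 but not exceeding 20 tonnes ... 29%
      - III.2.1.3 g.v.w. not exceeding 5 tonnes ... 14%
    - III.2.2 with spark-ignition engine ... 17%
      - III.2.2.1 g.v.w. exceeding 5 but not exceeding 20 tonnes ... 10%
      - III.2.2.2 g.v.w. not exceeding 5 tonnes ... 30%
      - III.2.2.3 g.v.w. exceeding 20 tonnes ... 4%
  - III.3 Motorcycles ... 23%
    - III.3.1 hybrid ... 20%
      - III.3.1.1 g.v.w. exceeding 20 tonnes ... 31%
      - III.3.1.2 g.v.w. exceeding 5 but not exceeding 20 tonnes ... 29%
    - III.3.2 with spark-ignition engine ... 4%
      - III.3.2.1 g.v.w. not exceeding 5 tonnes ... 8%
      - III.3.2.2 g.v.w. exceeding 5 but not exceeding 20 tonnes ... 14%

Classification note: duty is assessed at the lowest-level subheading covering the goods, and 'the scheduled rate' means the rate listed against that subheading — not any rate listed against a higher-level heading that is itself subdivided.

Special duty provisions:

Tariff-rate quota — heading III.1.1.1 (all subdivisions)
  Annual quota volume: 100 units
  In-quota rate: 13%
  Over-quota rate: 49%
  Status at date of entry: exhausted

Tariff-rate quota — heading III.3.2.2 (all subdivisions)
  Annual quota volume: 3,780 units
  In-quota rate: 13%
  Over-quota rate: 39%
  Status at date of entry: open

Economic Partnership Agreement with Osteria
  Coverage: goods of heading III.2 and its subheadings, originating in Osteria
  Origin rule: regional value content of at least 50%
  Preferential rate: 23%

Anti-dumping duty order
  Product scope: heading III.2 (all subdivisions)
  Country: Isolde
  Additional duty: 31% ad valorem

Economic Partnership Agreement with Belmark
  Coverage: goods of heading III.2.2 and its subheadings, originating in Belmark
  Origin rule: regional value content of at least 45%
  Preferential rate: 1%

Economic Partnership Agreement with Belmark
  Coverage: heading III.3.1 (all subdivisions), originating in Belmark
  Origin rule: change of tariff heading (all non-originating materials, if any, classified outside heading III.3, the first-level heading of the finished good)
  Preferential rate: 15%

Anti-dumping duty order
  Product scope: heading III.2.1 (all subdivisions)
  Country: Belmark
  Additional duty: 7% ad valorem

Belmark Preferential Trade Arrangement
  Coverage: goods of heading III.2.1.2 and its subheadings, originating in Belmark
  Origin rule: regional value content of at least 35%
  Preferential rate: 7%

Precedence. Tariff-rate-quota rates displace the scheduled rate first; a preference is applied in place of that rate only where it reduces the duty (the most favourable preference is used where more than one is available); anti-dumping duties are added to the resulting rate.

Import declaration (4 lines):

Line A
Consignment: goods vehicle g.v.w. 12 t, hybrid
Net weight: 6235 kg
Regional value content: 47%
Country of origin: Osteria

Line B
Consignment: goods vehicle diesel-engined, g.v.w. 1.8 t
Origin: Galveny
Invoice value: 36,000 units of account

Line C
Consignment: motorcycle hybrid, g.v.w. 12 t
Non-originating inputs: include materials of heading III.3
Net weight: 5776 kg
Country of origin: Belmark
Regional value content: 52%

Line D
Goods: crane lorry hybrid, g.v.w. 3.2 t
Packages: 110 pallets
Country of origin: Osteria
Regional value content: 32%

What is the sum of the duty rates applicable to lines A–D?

97%

Line A: goods vehicle → III.1; hybrid → III.1.1; g.v.w. 12 t → III.1.1.3. Scheduled 34%. Osteria agreement on III.2: III.1.1.3 not covered. → 34%.
Line B: goods vehicle → III.1; diesel-engined → III.1.2; g.v.w. 1.8 t → III.1.2.2. Scheduled 20%. No special measure applies. → 20%.
Line C: motorcycle → III.3; hybrid → III.3.1; g.v.w. 12 t → III.3.1.2. Scheduled 29%. Belmark agreement on III.2.2: III.3.1.2 not covered; Belmark agreement on III.3.1: CTH not met; Belmark agreement on III.2.1.2: III.3.1.2 not covered. → 29%.
Line D: crane lorry → III.2; hybrid → III.2.1; g.v.w. 3.2 t → III.2.1.3. Scheduled 14%. Osteria agreement on III.2: RVC < 50%. → 14%.
Sum: 34% + 20% + 29% + 14% = 97%.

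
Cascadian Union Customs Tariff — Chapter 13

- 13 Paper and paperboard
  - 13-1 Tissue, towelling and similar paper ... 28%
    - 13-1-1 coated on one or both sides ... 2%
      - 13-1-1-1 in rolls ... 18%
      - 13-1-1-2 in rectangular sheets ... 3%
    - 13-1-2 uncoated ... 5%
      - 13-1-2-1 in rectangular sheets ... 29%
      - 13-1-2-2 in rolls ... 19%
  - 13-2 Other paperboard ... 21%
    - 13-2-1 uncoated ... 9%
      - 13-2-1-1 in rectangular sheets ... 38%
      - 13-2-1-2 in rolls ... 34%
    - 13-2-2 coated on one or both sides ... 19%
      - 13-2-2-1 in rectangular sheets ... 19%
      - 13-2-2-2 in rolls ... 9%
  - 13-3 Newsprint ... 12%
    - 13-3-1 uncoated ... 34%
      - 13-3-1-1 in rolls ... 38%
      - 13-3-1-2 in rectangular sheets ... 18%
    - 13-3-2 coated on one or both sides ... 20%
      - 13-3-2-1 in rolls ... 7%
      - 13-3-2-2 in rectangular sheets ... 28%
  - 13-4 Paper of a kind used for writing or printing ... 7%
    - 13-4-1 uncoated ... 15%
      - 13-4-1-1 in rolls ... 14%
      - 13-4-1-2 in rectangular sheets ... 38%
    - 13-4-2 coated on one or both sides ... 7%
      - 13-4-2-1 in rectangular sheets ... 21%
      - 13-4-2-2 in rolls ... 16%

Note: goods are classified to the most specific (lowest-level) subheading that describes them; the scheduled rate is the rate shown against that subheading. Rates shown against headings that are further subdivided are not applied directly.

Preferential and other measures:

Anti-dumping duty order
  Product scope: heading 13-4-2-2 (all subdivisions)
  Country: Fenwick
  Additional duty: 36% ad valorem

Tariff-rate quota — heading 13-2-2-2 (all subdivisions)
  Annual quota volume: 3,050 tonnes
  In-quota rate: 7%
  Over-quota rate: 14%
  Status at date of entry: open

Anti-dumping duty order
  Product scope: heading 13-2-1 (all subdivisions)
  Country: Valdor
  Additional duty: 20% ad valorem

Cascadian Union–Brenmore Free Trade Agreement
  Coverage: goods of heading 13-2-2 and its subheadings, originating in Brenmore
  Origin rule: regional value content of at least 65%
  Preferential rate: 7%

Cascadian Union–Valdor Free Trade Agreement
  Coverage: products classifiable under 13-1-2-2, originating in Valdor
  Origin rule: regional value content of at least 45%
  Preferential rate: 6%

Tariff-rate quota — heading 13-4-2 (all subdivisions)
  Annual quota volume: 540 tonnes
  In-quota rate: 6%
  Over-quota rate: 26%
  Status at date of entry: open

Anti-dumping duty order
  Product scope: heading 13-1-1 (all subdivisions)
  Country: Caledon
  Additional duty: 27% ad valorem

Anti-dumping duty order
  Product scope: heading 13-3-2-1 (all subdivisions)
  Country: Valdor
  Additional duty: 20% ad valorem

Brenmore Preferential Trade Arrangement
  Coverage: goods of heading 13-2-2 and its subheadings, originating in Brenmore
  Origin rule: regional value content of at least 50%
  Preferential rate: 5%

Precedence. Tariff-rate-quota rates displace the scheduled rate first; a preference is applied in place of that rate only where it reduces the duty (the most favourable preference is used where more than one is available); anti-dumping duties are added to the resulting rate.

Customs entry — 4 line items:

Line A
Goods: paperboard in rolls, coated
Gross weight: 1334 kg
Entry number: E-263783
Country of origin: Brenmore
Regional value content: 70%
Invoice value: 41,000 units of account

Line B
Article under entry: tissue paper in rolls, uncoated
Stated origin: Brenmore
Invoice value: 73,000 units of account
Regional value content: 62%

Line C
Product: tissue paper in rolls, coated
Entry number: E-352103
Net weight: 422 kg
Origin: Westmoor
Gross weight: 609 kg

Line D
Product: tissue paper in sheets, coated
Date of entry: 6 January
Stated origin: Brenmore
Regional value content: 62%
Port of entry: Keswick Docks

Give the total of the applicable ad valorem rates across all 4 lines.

Line A: paperboard → 13-2; coated → 13-2-2; in rolls → 13-2-2-2. Scheduled 9%. quota on 13-2-2-2 open → in-quota 7%; Brenmore agreement on 13-2-2: RVC ≥ 65% → 7% available; Brenmore agreement on 13-2-2: RVC ≥ 50% → 5% available; preferential 5%. → 5%.
Line B: tissue paper → 13-1; uncoated → 13-1-2; in rolls → 13-1-2-2. Scheduled 19%. Brenmore agreement on 13-2-2: 13-1-2-2 not covered; Brenmore agreement on 13-2-2: 13-1-2-2 not covered. → 19%.
Line C: tissue paper → 13-1; coated → 13-1-1; in rolls → 13-1-1-1. Scheduled 18%. No special measure applies. → 18%.
Line D: tissue paper → 13-1; coated → 13-1-1; in sheets → 13-1-1-2. Scheduled 3%. Brenmore agreement on 13-2-2: 13-1-1-2 not covered; Brenmore agreement on 13-2-2: 13-1-1-2 not covered. → 3%.
Sum: 5% + 19% + 18% + 3% = 45%.

45%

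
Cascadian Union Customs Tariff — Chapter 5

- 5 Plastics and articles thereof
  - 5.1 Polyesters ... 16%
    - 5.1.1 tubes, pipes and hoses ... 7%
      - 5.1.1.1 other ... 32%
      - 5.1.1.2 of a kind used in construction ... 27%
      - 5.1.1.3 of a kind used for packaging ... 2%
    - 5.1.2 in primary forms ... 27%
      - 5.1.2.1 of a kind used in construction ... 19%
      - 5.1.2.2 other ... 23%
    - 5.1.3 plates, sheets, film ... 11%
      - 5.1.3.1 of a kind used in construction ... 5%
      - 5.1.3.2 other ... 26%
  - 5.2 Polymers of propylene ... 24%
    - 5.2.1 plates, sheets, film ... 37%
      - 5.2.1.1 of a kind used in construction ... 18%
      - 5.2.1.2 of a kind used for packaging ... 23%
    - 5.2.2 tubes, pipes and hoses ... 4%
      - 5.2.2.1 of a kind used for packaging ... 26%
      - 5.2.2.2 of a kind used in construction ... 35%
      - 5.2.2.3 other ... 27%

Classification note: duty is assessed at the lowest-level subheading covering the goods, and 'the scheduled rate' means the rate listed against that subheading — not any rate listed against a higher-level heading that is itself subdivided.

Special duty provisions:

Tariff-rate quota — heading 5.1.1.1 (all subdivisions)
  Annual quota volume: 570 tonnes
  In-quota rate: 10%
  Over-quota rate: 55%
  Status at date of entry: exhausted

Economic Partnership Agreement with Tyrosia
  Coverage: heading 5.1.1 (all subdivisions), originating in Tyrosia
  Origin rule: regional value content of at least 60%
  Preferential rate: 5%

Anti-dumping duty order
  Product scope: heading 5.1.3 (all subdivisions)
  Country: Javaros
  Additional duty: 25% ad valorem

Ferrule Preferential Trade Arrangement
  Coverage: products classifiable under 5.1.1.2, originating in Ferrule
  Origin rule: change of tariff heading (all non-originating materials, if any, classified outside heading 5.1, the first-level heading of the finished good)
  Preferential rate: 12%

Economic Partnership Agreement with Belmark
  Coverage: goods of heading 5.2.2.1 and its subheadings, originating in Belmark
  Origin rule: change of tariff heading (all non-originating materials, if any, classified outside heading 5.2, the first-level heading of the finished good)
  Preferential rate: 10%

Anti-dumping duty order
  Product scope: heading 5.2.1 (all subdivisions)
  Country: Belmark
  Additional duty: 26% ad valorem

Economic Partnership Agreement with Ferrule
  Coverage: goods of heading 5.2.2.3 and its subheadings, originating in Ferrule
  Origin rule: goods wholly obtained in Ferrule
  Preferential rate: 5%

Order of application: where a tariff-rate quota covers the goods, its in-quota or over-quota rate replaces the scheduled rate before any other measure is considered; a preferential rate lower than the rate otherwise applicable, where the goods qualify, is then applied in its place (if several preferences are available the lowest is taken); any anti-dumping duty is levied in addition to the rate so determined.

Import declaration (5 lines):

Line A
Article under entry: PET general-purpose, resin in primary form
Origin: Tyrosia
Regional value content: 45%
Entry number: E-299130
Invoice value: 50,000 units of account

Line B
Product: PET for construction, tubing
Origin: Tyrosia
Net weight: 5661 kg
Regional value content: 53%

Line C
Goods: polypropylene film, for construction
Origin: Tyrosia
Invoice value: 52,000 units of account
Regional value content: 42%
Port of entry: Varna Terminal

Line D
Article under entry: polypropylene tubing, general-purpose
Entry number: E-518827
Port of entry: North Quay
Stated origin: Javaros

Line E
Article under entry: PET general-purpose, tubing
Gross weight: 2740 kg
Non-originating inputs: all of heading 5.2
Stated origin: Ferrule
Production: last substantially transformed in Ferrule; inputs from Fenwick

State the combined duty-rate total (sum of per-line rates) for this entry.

Line A: PET → 5.1; resin in primary form → 5.1.2; general-purpose → 5.1.2.2. Scheduled 23%. Tyrosia agreement on 5.1.1: 5.1.2.2 not covered. → 23%.
Line B: PET → 5.1; tubing → 5.1.1; for construction → 5.1.1.2. Scheduled 27%. Tyrosia agreement on 5.1.1: RVC < 60%. → 27%.
Line C: polypropylene → 5.2; film → 5.2.1; for construction → 5.2.1.1. Scheduled 18%. Tyrosia agreement on 5.1.1: 5.2.1.1 not covered. → 18%.
Line D: polypropylene → 5.2; tubing → 5.2.2; general-purpose → 5.2.2.3. Scheduled 27%. No special measure applies. → 27%.
Line E: PET → 5.1; tubing → 5.1.1; general-purpose → 5.1.1.1. Scheduled 32%. quota on 5.1.1.1 exhausted → over-quota 55%; Ferrule agreement on 5.1.1.2: 5.1.1.1 not covered; Ferrule agreement on 5.2.2.3: 5.1.1.1 not covered. → 55%.
Sum: 23% + 27% + 18% + 27% + 55% = 150%.

150%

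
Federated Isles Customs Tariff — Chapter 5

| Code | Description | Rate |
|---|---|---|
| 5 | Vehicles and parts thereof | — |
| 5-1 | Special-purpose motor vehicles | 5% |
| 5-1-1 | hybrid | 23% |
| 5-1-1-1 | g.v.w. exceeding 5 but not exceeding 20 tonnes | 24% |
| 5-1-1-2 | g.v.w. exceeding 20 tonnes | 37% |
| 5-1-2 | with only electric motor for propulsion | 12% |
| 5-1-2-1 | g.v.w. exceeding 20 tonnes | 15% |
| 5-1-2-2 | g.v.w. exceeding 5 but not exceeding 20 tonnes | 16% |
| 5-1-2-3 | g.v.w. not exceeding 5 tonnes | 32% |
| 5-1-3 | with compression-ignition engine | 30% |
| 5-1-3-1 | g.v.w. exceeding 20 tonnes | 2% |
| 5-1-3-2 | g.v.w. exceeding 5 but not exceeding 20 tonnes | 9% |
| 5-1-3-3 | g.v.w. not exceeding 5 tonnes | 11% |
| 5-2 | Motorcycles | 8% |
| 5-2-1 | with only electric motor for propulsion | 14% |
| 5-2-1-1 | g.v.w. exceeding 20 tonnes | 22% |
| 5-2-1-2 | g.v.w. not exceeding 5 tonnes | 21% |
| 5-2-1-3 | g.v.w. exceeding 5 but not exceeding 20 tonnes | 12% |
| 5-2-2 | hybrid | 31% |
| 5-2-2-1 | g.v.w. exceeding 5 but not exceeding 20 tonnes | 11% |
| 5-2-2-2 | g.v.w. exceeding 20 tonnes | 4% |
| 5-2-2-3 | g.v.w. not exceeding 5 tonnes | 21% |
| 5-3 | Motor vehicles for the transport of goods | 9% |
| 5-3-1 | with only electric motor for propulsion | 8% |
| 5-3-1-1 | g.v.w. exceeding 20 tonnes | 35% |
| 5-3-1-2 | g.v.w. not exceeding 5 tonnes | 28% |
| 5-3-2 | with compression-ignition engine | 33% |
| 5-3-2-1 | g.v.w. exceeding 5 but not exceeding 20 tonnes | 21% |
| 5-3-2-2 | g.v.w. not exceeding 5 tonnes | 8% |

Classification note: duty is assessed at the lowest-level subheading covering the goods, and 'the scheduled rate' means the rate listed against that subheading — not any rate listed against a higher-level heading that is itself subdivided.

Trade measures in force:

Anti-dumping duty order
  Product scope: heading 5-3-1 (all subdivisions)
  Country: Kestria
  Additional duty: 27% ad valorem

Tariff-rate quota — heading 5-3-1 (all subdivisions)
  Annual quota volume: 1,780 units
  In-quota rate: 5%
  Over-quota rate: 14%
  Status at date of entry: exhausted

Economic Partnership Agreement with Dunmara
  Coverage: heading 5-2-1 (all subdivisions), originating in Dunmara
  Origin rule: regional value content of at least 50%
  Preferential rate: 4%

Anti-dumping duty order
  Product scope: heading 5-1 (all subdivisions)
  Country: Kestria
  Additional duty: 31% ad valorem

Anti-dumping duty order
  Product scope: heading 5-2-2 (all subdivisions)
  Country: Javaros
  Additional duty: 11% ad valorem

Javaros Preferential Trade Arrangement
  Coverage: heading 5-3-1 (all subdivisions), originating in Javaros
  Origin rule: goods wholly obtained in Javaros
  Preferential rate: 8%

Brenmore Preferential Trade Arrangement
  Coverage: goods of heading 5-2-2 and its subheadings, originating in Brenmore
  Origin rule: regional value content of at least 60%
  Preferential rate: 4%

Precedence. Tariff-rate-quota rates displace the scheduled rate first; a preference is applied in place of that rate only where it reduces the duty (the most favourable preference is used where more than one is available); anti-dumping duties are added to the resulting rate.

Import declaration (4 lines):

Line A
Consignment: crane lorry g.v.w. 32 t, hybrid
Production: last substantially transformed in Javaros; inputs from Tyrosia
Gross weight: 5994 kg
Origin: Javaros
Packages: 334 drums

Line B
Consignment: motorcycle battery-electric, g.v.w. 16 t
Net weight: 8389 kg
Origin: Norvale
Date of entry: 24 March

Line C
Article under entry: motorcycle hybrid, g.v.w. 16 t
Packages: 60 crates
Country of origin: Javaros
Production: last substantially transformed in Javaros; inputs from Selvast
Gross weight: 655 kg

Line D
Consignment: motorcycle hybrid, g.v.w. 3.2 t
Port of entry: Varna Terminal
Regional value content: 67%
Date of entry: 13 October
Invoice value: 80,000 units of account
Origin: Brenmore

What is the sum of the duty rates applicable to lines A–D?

Line A: crane lorry → 5-1; hybrid → 5-1-1; g.v.w. 32 t → 5-1-1-2. Scheduled 37%. Javaros agreement on 5-3-1: 5-1-1-2 not covered. → 37%.
Line B: motorcycle → 5-2; battery-electric → 5-2-1; g.v.w. 16 t → 5-2-1-3. Scheduled 12%. No special measure applies. → 12%.
Line C: motorcycle → 5-2; hybrid → 5-2-2; g.v.w. 16 t → 5-2-2-1. Scheduled 11%. Javaros agreement on 5-3-1: 5-2-2-1 not covered; anti-dumping (Javaros, 5-2-2): +11%; total 11% + 11% = 22%. → 22%.
Line D: motorcycle → 5-2; hybrid → 5-2-2; g.v.w. 3.2 t → 5-2-2-3. Scheduled 21%. Brenmore agreement on 5-2-2: RVC ≥ 60% → 4% available; preferential 4%. → 4%.
Sum: 37% + 12% + 22% + 4% = 75%.

75%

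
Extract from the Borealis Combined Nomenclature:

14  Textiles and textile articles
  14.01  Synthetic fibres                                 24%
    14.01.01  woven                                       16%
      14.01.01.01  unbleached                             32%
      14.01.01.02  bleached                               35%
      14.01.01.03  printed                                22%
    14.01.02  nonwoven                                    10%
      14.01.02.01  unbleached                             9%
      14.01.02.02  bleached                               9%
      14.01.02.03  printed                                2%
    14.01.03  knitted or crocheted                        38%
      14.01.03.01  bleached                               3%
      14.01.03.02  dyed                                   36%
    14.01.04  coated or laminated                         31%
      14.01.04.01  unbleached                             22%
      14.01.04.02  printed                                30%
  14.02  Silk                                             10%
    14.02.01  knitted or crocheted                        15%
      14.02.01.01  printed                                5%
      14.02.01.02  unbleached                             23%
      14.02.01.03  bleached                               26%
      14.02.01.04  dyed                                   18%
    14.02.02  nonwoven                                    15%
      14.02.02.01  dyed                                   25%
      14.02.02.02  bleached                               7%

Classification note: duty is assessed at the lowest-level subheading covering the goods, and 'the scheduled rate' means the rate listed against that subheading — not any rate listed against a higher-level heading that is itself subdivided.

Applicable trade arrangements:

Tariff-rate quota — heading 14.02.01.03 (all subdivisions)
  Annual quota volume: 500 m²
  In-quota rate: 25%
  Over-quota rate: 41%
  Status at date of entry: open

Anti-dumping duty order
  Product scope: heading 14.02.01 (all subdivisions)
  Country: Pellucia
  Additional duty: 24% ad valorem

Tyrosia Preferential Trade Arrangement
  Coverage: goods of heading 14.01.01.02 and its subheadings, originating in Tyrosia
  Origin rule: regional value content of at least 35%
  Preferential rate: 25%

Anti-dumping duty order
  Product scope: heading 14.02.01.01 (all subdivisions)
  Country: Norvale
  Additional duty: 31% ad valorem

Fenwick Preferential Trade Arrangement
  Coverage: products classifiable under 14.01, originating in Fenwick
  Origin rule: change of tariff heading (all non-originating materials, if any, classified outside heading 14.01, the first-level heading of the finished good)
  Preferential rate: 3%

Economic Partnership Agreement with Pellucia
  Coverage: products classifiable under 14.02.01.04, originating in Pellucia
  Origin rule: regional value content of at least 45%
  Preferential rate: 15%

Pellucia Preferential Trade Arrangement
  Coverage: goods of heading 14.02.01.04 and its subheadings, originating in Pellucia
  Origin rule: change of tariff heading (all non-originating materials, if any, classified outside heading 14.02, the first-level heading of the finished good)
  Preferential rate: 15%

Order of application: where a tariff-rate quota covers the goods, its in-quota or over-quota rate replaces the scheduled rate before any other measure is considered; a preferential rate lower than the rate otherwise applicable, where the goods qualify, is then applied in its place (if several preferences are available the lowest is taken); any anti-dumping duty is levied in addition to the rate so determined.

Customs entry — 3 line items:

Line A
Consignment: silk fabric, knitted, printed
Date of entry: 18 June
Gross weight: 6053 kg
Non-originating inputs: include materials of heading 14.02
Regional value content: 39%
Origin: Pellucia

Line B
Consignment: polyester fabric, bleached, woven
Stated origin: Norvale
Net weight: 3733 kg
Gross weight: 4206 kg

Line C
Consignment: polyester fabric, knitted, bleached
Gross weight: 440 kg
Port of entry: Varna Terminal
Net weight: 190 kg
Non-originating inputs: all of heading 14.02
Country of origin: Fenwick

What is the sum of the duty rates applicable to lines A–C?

67%

Line A: silk → 14.02; knitted → 14.02.01; printed → 14.02.01.01. Scheduled 5%. Pellucia agreement on 14.02.01.04: 14.02.01.01 not covered; Pellucia agreement on 14.02.01.04: 14.02.01.01 not covered; anti-dumping (Pellucia, 14.02.01): +24%; total 5% + 24% = 29%. → 29%.
Line B: polyester → 14.01; woven → 14.01.01; bleached → 14.01.01.02. Scheduled 35%. No special measure applies. → 35%.
Line C: polyester → 14.01; knitted → 14.01.03; bleached → 14.01.03.01. Scheduled 3%. Fenwick agreement on 14.01: CTH met → 3% available; preference 3% not lower than 3% → no reduction. → 3%.
Sum: 29% + 35% + 3% = 67%.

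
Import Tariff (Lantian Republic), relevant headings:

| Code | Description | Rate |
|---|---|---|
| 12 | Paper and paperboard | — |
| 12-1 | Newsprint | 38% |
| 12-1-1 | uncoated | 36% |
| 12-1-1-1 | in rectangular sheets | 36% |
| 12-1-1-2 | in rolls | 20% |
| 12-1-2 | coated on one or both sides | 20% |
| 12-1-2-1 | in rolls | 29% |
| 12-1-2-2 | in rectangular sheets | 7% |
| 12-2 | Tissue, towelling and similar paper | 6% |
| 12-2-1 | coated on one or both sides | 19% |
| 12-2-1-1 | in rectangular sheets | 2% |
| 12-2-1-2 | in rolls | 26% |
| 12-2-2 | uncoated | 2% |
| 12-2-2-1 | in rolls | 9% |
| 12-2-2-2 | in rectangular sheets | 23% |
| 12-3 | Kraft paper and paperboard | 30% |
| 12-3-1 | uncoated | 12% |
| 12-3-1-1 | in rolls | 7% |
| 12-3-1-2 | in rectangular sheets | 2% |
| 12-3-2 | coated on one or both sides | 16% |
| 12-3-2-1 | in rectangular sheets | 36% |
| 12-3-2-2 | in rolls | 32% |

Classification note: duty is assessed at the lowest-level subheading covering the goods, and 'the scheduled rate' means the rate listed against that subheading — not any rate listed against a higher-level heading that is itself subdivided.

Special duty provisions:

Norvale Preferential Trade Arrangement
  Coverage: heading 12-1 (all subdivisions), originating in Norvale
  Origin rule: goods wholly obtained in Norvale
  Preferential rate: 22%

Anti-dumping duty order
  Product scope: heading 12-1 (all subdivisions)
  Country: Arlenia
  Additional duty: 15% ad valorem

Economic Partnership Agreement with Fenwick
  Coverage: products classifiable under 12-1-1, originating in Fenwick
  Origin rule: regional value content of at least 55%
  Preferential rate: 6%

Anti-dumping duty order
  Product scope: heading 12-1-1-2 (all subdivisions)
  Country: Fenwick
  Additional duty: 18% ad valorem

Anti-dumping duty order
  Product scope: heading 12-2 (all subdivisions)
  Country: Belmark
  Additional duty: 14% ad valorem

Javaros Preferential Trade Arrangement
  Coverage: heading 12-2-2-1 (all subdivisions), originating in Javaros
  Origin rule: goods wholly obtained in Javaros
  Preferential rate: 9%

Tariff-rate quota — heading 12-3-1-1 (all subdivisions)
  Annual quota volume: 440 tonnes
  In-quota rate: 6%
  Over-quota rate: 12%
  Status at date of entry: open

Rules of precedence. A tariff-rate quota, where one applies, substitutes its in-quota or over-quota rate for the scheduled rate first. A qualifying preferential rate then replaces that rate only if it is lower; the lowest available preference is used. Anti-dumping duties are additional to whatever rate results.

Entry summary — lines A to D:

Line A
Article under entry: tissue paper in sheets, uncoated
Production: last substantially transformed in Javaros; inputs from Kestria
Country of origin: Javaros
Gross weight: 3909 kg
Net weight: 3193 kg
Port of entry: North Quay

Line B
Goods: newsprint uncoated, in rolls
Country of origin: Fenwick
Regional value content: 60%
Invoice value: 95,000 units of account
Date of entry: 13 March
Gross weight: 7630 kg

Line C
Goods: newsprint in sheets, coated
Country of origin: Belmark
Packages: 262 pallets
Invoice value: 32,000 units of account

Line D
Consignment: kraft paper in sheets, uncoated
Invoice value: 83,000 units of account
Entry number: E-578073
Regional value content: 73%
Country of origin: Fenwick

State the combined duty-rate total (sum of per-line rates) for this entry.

56%

Line A: tissue paper → 12-2; uncoated → 12-2-2; in sheets → 12-2-2-2. Scheduled 23%. Javaros agreement on 12-2-2-1: 12-2-2-2 not covered. → 23%.
Line B: newsprint → 12-1; uncoated → 12-1-1; in rolls → 12-1-1-2. Scheduled 20%. Fenwick agreement on 12-1-1: RVC ≥ 55% → 6% available; preferential 6%; anti-dumping (Fenwick, 12-1-1-2): +18%; total 6% + 18% = 24%. → 24%.
Line C: newsprint → 12-1; coated → 12-1-2; in sheets → 12-1-2-2. Scheduled 7%. No special measure applies. → 7%.
Line D: kraft paper → 12-3; uncoated → 12-3-1; in sheets → 12-3-1-2. Scheduled 2%. Fenwick agreement on 12-1-1: 12-3-1-2 not covered. → 2%.
Sum: 23% + 24% + 7% + 2% = 56%.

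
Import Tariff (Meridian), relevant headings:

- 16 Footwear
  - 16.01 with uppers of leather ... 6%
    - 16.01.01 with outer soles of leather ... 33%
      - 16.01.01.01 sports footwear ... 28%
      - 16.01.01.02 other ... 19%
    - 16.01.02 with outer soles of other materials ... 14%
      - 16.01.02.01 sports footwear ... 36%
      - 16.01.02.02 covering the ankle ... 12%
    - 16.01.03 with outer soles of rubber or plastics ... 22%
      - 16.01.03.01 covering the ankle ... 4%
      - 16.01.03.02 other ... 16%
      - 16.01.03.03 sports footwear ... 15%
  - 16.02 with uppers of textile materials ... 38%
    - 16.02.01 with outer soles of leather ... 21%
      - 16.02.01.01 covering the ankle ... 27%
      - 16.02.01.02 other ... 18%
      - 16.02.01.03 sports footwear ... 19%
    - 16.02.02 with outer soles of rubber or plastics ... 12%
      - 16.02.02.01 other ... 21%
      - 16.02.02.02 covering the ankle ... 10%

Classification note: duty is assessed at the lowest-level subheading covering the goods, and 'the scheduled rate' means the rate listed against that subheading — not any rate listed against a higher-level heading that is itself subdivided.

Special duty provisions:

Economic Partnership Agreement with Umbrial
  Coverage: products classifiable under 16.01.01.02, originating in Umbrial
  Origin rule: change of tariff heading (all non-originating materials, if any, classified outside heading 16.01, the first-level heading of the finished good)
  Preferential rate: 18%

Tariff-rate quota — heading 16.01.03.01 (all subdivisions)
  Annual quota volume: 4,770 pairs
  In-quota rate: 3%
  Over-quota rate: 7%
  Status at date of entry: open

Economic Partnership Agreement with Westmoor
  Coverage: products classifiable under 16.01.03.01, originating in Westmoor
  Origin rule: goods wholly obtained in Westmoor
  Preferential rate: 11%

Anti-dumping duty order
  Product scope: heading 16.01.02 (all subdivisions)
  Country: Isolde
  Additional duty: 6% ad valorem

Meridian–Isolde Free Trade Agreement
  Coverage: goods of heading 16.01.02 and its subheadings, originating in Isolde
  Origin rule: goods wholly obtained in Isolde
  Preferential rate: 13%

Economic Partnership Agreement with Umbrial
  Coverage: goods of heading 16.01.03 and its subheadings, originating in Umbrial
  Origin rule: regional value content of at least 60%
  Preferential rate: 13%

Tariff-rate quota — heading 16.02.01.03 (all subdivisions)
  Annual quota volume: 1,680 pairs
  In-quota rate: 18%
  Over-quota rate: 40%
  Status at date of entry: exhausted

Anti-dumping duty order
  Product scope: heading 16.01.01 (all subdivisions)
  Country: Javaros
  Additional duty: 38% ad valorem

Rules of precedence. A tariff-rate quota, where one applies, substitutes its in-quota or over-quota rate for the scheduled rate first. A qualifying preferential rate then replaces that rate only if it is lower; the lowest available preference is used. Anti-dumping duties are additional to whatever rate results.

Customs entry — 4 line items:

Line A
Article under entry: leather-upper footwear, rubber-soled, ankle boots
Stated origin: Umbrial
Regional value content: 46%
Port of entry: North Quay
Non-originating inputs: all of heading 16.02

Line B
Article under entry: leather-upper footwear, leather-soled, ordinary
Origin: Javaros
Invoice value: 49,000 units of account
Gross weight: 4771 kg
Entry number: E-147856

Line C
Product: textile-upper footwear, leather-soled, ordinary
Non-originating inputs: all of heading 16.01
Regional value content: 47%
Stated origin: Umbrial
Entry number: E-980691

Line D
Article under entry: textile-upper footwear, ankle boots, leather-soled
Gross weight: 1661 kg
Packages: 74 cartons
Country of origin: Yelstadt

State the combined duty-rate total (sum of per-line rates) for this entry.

Line A: leather-upper → 16.01; rubber-soled → 16.01.03; ankle boots → 16.01.03.01. Scheduled 4%. quota on 16.01.03.01 open → in-quota 3%; Umbrial agreement on 16.01.01.02: 16.01.03.01 not covered; Umbrial agreement on 16.01.03: RVC < 60%. → 3%.
Line B: leather-upper → 16.01; leather-soled → 16.01.01; ordinary → 16.01.01.02. Scheduled 19%. anti-dumping (Javaros, 16.01.01): +38%; total 19% + 38% = 57%. → 57%.
Line C: textile-upper → 16.02; leather-soled → 16.02.01; ordinary → 16.02.01.02. Scheduled 18%. Umbrial agreement on 16.01.01.02: 16.02.01.02 not covered; Umbrial agreement on 16.01.03: 16.02.01.02 not covered. → 18%.
Line D: textile-upper → 16.02; leather-soled → 16.02.01; ankle boots → 16.02.01.01. Scheduled 27%. No special measure applies. → 27%.
Sum: 3% + 57% + 18% + 27% = 105%.

105%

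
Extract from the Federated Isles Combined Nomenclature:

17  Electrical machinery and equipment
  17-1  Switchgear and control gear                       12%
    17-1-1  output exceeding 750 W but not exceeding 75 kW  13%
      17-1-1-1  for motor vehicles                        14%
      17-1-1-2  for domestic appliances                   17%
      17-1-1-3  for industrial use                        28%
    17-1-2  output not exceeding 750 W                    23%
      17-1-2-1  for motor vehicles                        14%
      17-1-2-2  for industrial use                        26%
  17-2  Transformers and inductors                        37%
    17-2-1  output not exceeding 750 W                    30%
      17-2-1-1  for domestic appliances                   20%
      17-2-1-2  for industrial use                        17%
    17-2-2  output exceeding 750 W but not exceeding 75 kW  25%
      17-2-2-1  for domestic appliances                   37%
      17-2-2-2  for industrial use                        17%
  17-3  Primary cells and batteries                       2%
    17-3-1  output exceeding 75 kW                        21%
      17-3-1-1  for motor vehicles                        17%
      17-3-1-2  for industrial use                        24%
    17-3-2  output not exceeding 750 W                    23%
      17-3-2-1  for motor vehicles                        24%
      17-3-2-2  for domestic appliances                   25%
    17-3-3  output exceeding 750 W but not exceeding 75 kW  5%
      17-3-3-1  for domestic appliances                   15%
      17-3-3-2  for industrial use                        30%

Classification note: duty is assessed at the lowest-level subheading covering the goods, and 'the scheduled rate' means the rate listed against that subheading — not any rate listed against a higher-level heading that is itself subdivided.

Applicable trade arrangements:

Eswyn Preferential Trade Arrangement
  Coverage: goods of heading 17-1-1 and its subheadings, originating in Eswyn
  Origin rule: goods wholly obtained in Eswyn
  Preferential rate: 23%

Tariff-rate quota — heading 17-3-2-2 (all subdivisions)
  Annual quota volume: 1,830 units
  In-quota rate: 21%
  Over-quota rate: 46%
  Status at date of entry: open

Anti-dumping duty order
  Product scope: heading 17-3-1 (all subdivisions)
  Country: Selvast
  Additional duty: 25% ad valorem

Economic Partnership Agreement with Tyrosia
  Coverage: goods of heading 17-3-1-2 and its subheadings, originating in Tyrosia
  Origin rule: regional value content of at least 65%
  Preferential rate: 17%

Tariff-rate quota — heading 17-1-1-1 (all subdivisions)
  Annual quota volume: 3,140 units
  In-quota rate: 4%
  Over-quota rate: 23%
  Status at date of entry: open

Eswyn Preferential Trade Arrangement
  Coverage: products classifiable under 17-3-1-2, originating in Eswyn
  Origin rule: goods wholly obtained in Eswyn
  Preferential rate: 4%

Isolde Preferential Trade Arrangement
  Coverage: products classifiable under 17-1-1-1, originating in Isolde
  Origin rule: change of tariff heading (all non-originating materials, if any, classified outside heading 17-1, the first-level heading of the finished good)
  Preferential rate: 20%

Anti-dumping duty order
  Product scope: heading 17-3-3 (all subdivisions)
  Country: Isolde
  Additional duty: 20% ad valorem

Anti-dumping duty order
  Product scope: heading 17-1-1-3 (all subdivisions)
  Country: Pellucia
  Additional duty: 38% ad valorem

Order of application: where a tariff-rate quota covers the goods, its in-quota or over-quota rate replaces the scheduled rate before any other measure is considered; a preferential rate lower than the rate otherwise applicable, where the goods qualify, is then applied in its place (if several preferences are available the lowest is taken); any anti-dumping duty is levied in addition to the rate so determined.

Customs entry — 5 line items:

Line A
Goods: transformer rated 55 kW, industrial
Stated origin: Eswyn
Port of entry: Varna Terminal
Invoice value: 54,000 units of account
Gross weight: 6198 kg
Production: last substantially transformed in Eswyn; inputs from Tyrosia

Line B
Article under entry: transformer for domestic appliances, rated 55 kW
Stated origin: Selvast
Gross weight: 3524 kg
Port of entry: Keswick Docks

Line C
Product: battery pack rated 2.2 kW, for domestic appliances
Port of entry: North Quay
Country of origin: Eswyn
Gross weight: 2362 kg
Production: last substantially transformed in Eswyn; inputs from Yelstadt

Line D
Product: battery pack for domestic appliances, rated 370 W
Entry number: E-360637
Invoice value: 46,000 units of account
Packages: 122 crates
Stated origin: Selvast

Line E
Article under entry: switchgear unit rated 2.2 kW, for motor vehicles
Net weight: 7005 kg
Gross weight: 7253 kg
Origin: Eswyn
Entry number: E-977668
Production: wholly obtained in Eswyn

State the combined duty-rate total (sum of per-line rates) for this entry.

94%

Line A: transformer → 17-2; rated 55 kW → 17-2-2; industrial → 17-2-2-2. Scheduled 17%. Eswyn agreement on 17-1-1: 17-2-2-2 not covered; Eswyn agreement on 17-3-1-2: 17-2-2-2 not covered. → 17%.
Line B: transformer → 17-2; rated 55 kW → 17-2-2; for domestic appliances → 17-2-2-1. Scheduled 37%. No special measure applies. → 37%.
Line C: battery pack → 17-3; rated 2.2 kW → 17-3-3; for domestic appliances → 17-3-3-1. Scheduled 15%. Eswyn agreement on 17-1-1: 17-3-3-1 not covered; Eswyn agreement on 17-3-1-2: 17-3-3-1 not covered. → 15%.
Line D: battery pack → 17-3; rated 370 W → 17-3-2; for domestic appliances → 17-3-2-2. Scheduled 25%. quota on 17-3-2-2 open → in-quota 21%. → 21%.
Line E: switchgear unit → 17-1; rated 2.2 kW → 17-1-1; for motor vehicles → 17-1-1-1. Scheduled 14%. quota on 17-1-1-1 open → in-quota 4%; Eswyn agreement on 17-1-1: wholly obtained → 23% available; Eswyn agreement on 17-3-1-2: 17-1-1-1 not covered; preference 23% not lower than 4% → no reduction. → 4%.
Sum: 17% + 37% + 15% + 21% + 4% = 94%.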